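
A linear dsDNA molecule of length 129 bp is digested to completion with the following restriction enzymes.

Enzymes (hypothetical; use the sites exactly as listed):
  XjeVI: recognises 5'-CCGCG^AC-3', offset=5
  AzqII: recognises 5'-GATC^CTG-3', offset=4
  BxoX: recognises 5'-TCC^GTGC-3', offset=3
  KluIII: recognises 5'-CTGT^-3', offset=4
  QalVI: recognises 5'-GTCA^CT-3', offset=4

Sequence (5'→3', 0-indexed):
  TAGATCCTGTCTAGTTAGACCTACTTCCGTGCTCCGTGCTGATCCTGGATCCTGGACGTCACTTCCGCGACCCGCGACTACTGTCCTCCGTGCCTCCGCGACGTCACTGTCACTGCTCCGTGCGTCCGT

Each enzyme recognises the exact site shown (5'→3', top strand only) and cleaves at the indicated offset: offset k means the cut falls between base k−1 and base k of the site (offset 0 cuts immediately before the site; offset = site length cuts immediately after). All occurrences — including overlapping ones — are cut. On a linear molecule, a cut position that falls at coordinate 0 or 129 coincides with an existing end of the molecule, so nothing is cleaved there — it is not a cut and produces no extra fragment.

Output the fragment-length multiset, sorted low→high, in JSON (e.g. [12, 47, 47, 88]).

Scan for sites:
  XjeVI CCGCGAC/5: at [64, 71, 95] ⇒ [69, 76, 100]
  AzqII GATCCTG/4: at [2, 40, 47] ⇒ [6, 44, 51]
  BxoX TCCGTGC/3: at [25, 32, 86, 116] ⇒ [28, 35, 89, 119]
  KluIII CTGT/4: at [6, 80, 106] ⇒ [10, 84, 110]
  QalVI GTCACT/4: at [57, 102, 108] ⇒ [61, 106, 112]

Pooled cuts: [6, 10, 28, 35, 44, 51, 61, 69, 76, 84, 89, 100, 106, 110, 112, 119]

Fragments:
  [0,6): 6 bp
  [6,10): 4 bp
  [10,28): 18 bp
  [28,35): 7 bp
  [35,44): 9 bp
  [44,51): 7 bp
  [51,61): 10 bp
  [61,69): 8 bp
  [69,76): 7 bp
  [76,84): 8 bp
  [84,89): 5 bp
  [89,100): 11 bp
  [100,106): 6 bp
  [106,110): 4 bp
  [110,112): 2 bp
  [112,119): 7 bp
  [119,129): 10 bp

[2,4,4,5,6,6,7,7,7,7,8,8,9,10,10,11,18]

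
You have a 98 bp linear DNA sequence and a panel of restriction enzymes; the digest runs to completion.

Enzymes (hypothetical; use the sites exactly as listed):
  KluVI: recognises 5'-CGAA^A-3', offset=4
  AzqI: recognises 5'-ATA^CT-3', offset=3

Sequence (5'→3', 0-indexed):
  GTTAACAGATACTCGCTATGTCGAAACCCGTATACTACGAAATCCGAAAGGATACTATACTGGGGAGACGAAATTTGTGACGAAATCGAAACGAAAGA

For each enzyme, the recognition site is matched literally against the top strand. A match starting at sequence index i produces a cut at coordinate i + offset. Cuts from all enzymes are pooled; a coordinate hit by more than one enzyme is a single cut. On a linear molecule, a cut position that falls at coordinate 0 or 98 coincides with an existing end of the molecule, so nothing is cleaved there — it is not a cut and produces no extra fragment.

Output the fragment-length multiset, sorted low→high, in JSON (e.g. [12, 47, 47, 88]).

Per-enzyme occurrences:
  KluVI (CGAAA, off=4): starts [21, 37, 44, 68, 80, 86, 91] → cuts [25, 41, 48, 72, 84, 90, 95]
  AzqI (ATACT, off=3): starts [8, 31, 51, 56] → cuts [11, 34, 54, 59]

All cut coordinates (distinct, sorted): [11, 25, 34, 41, 48, 54, 59, 72, 84, 90, 95]

Fragment lengths:
  [0,11): 11 bp
  [11,25): 14 bp
  [25,34): 9 bp
  [34,41): 7 bp
  [41,48): 7 bp
  [48,54): 6 bp
  [54,59): 5 bp
  [59,72): 13 bp
  [72,84): 12 bp
  [84,90): 6 bp
  [90,95): 5 bp
  [95,98): 3 bp

[3,5,5,6,6,7,7,9,11,12,13,14]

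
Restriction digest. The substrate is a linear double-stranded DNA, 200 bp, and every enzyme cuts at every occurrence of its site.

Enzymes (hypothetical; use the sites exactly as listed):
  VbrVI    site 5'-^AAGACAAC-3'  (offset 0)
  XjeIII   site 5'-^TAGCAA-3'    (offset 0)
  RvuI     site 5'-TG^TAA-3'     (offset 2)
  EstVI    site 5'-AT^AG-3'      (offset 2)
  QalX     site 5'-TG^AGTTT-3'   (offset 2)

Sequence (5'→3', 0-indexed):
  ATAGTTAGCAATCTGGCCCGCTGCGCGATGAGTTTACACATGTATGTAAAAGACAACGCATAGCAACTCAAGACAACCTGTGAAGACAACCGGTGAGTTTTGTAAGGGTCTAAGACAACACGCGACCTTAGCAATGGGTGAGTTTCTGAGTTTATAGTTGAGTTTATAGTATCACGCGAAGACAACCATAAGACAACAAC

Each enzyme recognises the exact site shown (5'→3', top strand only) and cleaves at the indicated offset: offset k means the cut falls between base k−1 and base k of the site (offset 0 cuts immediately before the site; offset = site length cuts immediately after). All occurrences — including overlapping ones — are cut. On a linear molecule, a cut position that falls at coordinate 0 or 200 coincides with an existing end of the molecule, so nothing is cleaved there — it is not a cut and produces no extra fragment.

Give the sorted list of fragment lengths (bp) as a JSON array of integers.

[1,2,3,3,5,7,7,7,8,8,9,11,11,11,11,12,13,13,16,17,25]

Per-enzyme occurrences:
  VbrVI AAGACAAC/0: at [49, 69, 82, 111, 178, 189] ⇒ [49, 69, 82, 111, 178, 189]
  XjeIII TAGCAA/0: at [5, 60, 128] ⇒ [5, 60, 128]
  RvuI TGTAA/2: at [44, 100] ⇒ [46, 102]
  EstVI ATAG/2: at [0, 59, 153, 165] ⇒ [2, 61, 155, 167]
  QalX TGAGTTT/2: at [28, 93, 138, 146, 158] ⇒ [30, 95, 140, 148, 160]

Pooled cuts: [2, 5, 30, 46, 49, 60, 61, 69, 82, 95, 102, 111, 128, 140, 148, 155, 160, 167, 178, 189]

Fragment lengths:
  [0,2): 2 bp
  [2,5): 3 bp
  [5,30): 25 bp
  [30,46): 16 bp
  [46,49): 3 bp
  [49,60): 11 bp
  [60,61): 1 bp
  [61,69): 8 bp
  [69,82): 13 bp
  [82,95): 13 bp
  [95,102): 7 bp
  [102,111): 9 bp
  [111,128): 17 bp
  [128,140): 12 bp
  [140,148): 8 bp
  [148,155): 7 bp
  [155,160): 5 bp
  [160,167): 7 bp
  [167,178): 11 bp
  [178,189): 11 bp
  [189,200): 11 bp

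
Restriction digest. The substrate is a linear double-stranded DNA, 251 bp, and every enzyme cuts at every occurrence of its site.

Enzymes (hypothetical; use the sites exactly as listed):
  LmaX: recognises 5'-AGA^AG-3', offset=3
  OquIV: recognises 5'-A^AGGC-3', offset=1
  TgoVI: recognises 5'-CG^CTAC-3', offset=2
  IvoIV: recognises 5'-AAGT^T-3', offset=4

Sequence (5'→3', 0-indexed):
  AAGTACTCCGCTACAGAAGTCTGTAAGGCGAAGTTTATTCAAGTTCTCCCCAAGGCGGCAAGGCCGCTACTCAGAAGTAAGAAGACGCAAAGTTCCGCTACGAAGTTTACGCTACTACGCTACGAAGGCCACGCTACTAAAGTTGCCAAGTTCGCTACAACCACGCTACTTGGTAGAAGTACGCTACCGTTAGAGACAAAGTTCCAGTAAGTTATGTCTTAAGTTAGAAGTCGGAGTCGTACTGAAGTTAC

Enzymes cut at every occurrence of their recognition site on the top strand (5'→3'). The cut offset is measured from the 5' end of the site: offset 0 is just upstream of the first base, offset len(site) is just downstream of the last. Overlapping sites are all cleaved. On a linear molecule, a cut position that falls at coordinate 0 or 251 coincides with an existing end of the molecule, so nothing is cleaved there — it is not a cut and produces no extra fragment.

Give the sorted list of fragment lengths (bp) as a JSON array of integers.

Per-enzyme occurrences:
  LmaX AGAAG/3: at [14, 72, 79, 174, 225] ⇒ [17, 75, 82, 177, 228]
  OquIV AAGGC/1: at [24, 51, 59, 124] ⇒ [25, 52, 60, 125]
  TgoVI CGCTAC/2: at [8, 64, 95, 109, 117, 131, 152, 163, 181] ⇒ [10, 66, 97, 111, 119, 133, 154, 165, 183]
  IvoIV AAGTT/4: at [30, 40, 89, 102, 139, 147, 198, 208, 220, 244] ⇒ [34, 44, 93, 106, 143, 151, 202, 212, 224, 248]

All cut coordinates (distinct, sorted): [10, 17, 25, 34, 44, 52, 60, 66, 75, 82, 93, 97, 106, 111, 119, 125, 133, 143, 151, 154, 165, 177, 183, 202, 212, 224, 228, 248]

Fragments:
  [0,10): 10 bp
  [10,17): 7 bp
  [17,25): 8 bp
  [25,34): 9 bp
  [34,44): 10 bp
  [44,52): 8 bp
  [52,60): 8 bp
  [60,66): 6 bp
  [66,75): 9 bp
  [75,82): 7 bp
  [82,93): 11 bp
  [93,97): 4 bp
  [97,106): 9 bp
  [106,111): 5 bp
  [111,119): 8 bp
  [119,125): 6 bp
  [125,133): 8 bp
  [133,143): 10 bp
  [143,151): 8 bp
  [151,154): 3 bp
  [154,165): 11 bp
  [165,177): 12 bp
  [177,183): 6 bp
  [183,202): 19 bp
  [202,212): 10 bp
  [212,224): 12 bp
  [224,228): 4 bp
  [228,248): 20 bp
  [248,251): 3 bp

[3,3,4,4,5,6,6,6,7,7,8,8,8,8,8,8,9,9,9,10,10,10,10,11,11,12,12,19,20]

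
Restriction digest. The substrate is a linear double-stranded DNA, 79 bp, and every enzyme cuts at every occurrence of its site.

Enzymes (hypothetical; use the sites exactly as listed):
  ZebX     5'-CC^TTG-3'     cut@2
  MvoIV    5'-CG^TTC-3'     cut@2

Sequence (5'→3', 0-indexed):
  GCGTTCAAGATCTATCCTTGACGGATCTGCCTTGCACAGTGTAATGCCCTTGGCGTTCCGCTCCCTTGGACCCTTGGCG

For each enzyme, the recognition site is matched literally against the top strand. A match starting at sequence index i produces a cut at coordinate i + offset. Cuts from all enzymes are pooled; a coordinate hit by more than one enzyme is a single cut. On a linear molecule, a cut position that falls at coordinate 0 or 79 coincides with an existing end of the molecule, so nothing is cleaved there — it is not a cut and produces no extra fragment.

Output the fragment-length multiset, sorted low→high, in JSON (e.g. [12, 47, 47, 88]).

Site scan:
  ZebX CCTTG/2: at [15, 29, 47, 63, 71] ⇒ [17, 31, 49, 65, 73]
  MvoIV CGTTC/2: at [1, 53] ⇒ [3, 55]

All cut coordinates (distinct, sorted): [3, 17, 31, 49, 55, 65, 73]

Fragments:
  [0,3): 3 bp
  [3,17): 14 bp
  [17,31): 14 bp
  [31,49): 18 bp
  [49,55): 6 bp
  [55,65): 10 bp
  [65,73): 8 bp
  [73,79): 6 bp

[3,6,6,8,10,14,14,18]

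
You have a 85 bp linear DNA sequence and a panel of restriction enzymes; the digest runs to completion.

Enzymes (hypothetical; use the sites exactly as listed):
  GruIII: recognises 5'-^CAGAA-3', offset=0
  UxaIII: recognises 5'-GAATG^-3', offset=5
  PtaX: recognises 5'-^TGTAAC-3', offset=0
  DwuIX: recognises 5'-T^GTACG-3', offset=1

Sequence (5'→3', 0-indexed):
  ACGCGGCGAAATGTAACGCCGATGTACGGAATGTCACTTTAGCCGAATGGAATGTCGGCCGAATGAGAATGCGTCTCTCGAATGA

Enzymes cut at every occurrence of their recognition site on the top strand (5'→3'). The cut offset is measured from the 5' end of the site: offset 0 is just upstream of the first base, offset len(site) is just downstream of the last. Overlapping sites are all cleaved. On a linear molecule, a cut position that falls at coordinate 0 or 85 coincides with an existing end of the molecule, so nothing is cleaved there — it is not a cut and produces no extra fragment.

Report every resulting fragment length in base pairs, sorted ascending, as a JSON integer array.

Site scan:
  GruIII (CAGAA, off=0): no sites
  UxaIII (GAATG, off=5): starts [28, 44, 49, 60, 66, 79] → cuts [33, 49, 54, 65, 71, 84]
  PtaX (TGTAAC, off=0): starts [11] → cuts [11]
  DwuIX (TGTACG, off=1): starts [22] → cuts [23]

Pooled cuts: [11, 23, 33, 49, 54, 65, 71, 84]

Fragment lengths:
  [0,11): 11 bp
  [11,23): 12 bp
  [23,33): 10 bp
  [33,49): 16 bp
  [49,54): 5 bp
  [54,65): 11 bp
  [65,71): 6 bp
  [71,84): 13 bp
  [84,85): 1 bp

[1,5,6,10,11,11,12,13,16]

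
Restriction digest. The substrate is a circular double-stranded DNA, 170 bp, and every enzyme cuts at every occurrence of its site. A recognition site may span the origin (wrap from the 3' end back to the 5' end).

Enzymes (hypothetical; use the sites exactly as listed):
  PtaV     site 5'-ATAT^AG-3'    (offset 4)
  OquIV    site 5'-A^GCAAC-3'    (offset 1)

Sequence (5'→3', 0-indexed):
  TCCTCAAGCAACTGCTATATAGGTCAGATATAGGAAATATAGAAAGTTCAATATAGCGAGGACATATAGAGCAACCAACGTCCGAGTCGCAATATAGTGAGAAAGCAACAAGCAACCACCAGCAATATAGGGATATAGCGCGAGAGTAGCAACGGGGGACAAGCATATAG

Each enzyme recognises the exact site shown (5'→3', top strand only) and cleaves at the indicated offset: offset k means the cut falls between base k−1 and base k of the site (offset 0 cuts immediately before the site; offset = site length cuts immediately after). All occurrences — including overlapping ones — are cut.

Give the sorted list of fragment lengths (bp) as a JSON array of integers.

Site scan:
  PtaV ATATAG/4: at [16, 27, 36, 50, 63, 91, 124, 132, 164] ⇒ [20, 31, 40, 54, 67, 95, 128, 136, 168]
  OquIV AGCAAC/1: at [6, 69, 103, 110, 147] ⇒ [7, 70, 104, 111, 148]

Pooled cuts: [7, 20, 31, 40, 54, 67, 70, 95, 104, 111, 128, 136, 148, 168]

Fragments:
  7→20: 13 bp
  20→31: 11 bp
  31→40: 9 bp
  40→54: 14 bp
  54→67: 13 bp
  67→70: 3 bp
  70→95: 25 bp
  95→104: 9 bp
  104→111: 7 bp
  111→128: 17 bp
  128→136: 8 bp
  136→148: 12 bp
  148→168: 20 bp
  168→7 (wrap): 170-168+7 = 9 bp

[3,7,8,9,9,9,11,12,13,13,14,17,20,25]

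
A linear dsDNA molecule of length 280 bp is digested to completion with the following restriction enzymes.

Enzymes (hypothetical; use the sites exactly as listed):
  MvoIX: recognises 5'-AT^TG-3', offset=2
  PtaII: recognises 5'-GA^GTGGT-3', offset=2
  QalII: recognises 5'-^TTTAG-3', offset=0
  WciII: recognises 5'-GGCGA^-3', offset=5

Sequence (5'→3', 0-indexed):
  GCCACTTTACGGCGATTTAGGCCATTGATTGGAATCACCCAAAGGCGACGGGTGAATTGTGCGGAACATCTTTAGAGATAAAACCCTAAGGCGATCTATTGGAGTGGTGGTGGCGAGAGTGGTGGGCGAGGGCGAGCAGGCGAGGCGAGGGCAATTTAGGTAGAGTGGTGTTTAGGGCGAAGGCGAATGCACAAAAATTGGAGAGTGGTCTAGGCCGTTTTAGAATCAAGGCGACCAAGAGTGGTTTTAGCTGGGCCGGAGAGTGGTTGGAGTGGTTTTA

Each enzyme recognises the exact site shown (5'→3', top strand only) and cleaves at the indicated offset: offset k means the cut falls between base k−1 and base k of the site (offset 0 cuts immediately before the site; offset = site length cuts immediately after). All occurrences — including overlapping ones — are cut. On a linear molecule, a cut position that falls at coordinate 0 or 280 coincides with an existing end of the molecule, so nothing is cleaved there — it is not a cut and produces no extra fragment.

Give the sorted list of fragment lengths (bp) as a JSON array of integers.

Scan for sites:
  MvoIX (ATTG, off=2): starts [23, 27, 55, 97, 196] → cuts [25, 29, 57, 99, 198]
  PtaII (GAGTGGT, off=2): starts [101, 116, 162, 202, 238, 260, 269] → cuts [103, 118, 164, 204, 240, 262, 271]
  QalII (TTTAG, off=0): starts [15, 70, 154, 170, 218, 245] → cuts [15, 70, 154, 170, 218, 245]
  WciII (GGCGA, off=5): starts [10, 43, 89, 111, 124, 130, 138, 143, 175, 181, 229] → cuts [15, 48, 94, 116, 129, 135, 143, 148, 180, 186, 234]

Pooled cuts: [15, 25, 29, 48, 57, 70, 94, 99, 103, 116, 118, 129, 135, 143, 148, 154, 164, 170, 180, 186, 198, 204, 218, 234, 240, 245, 262, 271]

Fragment lengths:
  [0,15): 15 bp
  [15,25): 10 bp
  [25,29): 4 bp
  [29,48): 19 bp
  [48,57): 9 bp
  [57,70): 13 bp
  [70,94): 24 bp
  [94,99): 5 bp
  [99,103): 4 bp
  [103,116): 13 bp
  [116,118): 2 bp
  [118,129): 11 bp
  [129,135): 6 bp
  [135,143): 8 bp
  [143,148): 5 bp
  [148,154): 6 bp
  [154,164): 10 bp
  [164,170): 6 bp
  [170,180): 10 bp
  [180,186): 6 bp
  [186,198): 12 bp
  [198,204): 6 bp
  [204,218): 14 bp
  [218,234): 16 bp
  [234,240): 6 bp
  [240,245): 5 bp
  [245,262): 17 bp
  [262,271): 9 bp
  [271,280): 9 bp

[2,4,4,5,5,5,6,6,6,6,6,6,8,9,9,9,10,10,10,11,12,13,13,14,15,16,17,19,24]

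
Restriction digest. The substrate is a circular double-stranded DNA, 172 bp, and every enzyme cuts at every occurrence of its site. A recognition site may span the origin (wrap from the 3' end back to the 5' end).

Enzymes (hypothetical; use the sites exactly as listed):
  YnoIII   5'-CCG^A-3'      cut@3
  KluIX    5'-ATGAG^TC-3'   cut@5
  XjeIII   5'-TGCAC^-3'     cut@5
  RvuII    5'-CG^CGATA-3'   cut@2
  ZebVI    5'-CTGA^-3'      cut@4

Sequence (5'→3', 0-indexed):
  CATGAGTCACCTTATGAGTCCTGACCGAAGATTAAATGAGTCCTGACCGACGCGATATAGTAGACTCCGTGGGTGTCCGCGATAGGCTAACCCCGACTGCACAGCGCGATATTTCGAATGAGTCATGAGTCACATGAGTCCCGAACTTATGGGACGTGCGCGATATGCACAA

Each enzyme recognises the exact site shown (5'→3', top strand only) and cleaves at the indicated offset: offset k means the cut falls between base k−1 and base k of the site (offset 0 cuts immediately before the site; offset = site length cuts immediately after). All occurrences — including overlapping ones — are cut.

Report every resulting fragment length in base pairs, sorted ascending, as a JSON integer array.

Scan for sites:
  YnoIII (CCGA, off=3): starts [24, 46, 92, 140] → cuts [27, 49, 95, 143]
  KluIX (ATGAGTC, off=5): starts [1, 13, 35, 117, 124, 133] → cuts [6, 18, 40, 122, 129, 138]
  XjeIII (TGCAC, off=5): starts [97, 165] → cuts [102, 170]
  RvuII (CGCGATA, off=2): starts [50, 77, 104, 158] → cuts [52, 79, 106, 160]
  ZebVI (CTGA, off=4): starts [20, 42] → cuts [24, 46]

Pooled cuts: [6, 18, 24, 27, 40, 46, 49, 52, 79, 95, 102, 106, 122, 129, 138, 143, 160, 170]

Fragment lengths:
  6→18: 12 bp
  18→24: 6 bp
  24→27: 3 bp
  27→40: 13 bp
  40→46: 6 bp
  46→49: 3 bp
  49→52: 3 bp
  52→79: 27 bp
  79→95: 16 bp
  95→102: 7 bp
  102→106: 4 bp
  106→122: 16 bp
  122→129: 7 bp
  129→138: 9 bp
  138→143: 5 bp
  143→160: 17 bp
  160→170: 10 bp
  170→6 (wrap): 172-170+6 = 8 bp

[3,3,3,4,5,6,6,7,7,8,9,10,12,13,16,16,17,27]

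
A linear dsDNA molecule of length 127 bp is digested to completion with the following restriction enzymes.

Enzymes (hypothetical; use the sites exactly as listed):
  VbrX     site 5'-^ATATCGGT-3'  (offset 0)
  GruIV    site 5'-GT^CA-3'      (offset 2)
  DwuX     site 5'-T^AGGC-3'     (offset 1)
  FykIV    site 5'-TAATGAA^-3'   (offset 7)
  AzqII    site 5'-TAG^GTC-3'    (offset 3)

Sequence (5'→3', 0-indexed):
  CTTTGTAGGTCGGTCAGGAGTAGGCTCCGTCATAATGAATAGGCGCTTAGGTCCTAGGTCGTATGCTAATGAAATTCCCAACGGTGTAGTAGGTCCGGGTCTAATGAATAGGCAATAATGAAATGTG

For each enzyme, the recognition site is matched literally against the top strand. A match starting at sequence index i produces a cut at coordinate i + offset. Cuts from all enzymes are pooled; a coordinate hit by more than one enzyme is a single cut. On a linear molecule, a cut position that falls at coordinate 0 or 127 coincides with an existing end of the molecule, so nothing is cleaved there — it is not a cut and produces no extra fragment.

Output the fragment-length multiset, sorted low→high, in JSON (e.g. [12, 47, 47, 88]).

Scan for sites:
  VbrX (ATATCGGT, off=0): no sites
  GruIV GTCA/2: at [12, 28] ⇒ [14, 30]
  DwuX TAGGC/1: at [20, 39, 108] ⇒ [21, 40, 109]
  FykIV TAATGAA/7: at [32, 66, 101, 115] ⇒ [39, 73, 108, 122]
  AzqII TAGGTC/3: at [5, 47, 54, 89] ⇒ [8, 50, 57, 92]

All cut coordinates (distinct, sorted): [8, 14, 21, 30, 39, 40, 50, 57, 73, 92, 108, 109, 122]

Fragment lengths:
  [0,8): 8 bp
  [8,14): 6 bp
  [14,21): 7 bp
  [21,30): 9 bp
  [30,39): 9 bp
  [39,40): 1 bp
  [40,50): 10 bp
  [50,57): 7 bp
  [57,73): 16 bp
  [73,92): 19 bp
  [92,108): 16 bp
  [108,109): 1 bp
  [109,122): 13 bp
  [122,127): 5 bp

[1,1,5,6,7,7,8,9,9,10,13,16,16,19]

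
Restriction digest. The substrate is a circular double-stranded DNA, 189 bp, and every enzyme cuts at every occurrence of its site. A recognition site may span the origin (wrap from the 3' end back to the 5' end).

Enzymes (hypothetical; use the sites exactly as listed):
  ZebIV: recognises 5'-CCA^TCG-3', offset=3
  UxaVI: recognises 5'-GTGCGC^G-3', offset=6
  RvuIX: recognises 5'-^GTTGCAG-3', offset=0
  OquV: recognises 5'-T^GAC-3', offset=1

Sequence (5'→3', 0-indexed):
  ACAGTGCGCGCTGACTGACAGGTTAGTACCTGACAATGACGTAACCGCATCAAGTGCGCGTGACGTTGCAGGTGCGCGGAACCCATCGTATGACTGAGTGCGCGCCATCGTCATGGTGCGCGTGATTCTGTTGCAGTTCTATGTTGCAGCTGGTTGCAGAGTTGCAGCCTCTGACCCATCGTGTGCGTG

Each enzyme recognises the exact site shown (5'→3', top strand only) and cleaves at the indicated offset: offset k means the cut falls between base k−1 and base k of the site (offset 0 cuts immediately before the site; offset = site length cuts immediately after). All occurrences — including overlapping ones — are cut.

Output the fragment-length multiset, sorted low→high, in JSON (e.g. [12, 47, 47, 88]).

Per-enzyme occurrences:
  ZebIV CCATCG/3: at [82, 104, 175] ⇒ [85, 107, 178]
  UxaVI GTGCGCG/6: at [3, 53, 71, 97, 115] ⇒ [9, 59, 77, 103, 121]
  RvuIX GTTGCAG/0: at [64, 129, 142, 152, 160] ⇒ [64, 129, 142, 152, 160]
  OquV TGAC/1: at [11, 15, 30, 36, 60, 90, 171, 187] ⇒ [12, 16, 31, 37, 61, 91, 172, 188]

All cut coordinates (distinct, sorted): [9, 12, 16, 31, 37, 59, 61, 64, 77, 85, 91, 103, 107, 121, 129, 142, 152, 160, 172, 178, 188]

Fragment lengths:
  9→12: 3 bp
  12→16: 4 bp
  16→31: 15 bp
  31→37: 6 bp
  37→59: 22 bp
  59→61: 2 bp
  61→64: 3 bp
  64→77: 13 bp
  77→85: 8 bp
  85→91: 6 bp
  91→103: 12 bp
  103→107: 4 bp
  107→121: 14 bp
  121→129: 8 bp
  129→142: 13 bp
  142→152: 10 bp
  152→160: 8 bp
  160→172: 12 bp
  172→178: 6 bp
  178→188: 10 bp
  188→9 (wrap): 189-188+9 = 10 bp

[2,3,3,4,4,6,6,6,8,8,8,10,10,10,12,12,13,13,14,15,22]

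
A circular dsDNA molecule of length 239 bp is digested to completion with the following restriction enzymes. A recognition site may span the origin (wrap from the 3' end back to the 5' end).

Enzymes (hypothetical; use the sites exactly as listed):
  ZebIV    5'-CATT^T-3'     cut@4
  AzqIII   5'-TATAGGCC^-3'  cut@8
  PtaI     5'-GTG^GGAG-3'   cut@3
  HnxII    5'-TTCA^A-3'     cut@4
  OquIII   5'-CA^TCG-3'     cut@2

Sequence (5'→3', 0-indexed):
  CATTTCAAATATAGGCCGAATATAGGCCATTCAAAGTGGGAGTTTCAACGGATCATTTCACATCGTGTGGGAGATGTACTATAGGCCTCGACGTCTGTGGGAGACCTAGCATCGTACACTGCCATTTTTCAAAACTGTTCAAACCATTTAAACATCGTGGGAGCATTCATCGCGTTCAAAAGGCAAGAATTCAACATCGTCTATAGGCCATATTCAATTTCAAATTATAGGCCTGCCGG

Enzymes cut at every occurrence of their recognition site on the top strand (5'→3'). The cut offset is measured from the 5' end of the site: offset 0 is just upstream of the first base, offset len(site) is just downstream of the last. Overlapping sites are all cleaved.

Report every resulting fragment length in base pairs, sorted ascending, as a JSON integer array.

[3,3,5,5,5,5,5,6,6,7,7,7,9,9,10,10,10,10,10,11,11,12,12,13,15,15,18]

Per-enzyme occurrences:
  ZebIV CATTT/4: at [0, 53, 122, 144] ⇒ [4, 57, 126, 148]
  AzqIII TATAGGCC/8: at [9, 20, 79, 201, 225] ⇒ [17, 28, 87, 209, 233]
  PtaI GTGGGAG/3: at [35, 66, 96, 156] ⇒ [38, 69, 99, 159]
  HnxII TTCAA/4: at [3, 29, 43, 127, 137, 174, 189, 212, 218] ⇒ [7, 33, 47, 131, 141, 178, 193, 216, 222]
  OquIII CATCG/2: at [60, 109, 152, 167, 194] ⇒ [62, 111, 154, 169, 196]

All cut coordinates (distinct, sorted): [4, 7, 17, 28, 33, 38, 47, 57, 62, 69, 87, 99, 111, 126, 131, 141, 148, 154, 159, 169, 178, 193, 196, 209, 216, 222, 233]

Fragments:
  4→7: 3 bp
  7→17: 10 bp
  17→28: 11 bp
  28→33: 5 bp
  33→38: 5 bp
  38→47: 9 bp
  47→57: 10 bp
  57→62: 5 bp
  62→69: 7 bp
  69→87: 18 bp
  87→99: 12 bp
  99→111: 12 bp
  111→126: 15 bp
  126→131: 5 bp
  131→141: 10 bp
  141→148: 7 bp
  148→154: 6 bp
  154→159: 5 bp
  159→169: 10 bp
  169→178: 9 bp
  178→193: 15 bp
  193→196: 3 bp
  196→209: 13 bp
  209→216: 7 bp
  216→222: 6 bp
  222→233: 11 bp
  233→4 (wrap): 239-233+4 = 10 bp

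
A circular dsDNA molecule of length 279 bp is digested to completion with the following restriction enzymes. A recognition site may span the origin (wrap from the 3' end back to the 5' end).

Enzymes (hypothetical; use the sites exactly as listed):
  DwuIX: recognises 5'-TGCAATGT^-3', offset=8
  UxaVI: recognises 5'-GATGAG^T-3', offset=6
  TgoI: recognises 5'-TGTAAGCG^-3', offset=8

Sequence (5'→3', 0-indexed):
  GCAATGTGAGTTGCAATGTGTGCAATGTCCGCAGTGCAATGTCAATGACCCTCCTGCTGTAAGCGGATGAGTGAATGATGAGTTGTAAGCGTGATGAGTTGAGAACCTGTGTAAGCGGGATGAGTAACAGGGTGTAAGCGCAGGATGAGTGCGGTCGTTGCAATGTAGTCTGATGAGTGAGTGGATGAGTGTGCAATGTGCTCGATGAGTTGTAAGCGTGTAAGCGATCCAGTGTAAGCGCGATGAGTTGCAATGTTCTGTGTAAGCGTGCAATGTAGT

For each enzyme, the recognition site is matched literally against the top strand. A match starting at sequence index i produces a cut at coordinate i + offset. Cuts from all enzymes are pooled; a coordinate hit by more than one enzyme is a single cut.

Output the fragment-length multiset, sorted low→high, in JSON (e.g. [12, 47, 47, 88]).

[6,7,7,7,8,8,9,9,9,9,9,10,10,10,11,11,12,12,12,14,14,16,17,19,23]

Site scan:
  DwuIX TGCAATGT/8: at [11, 20, 34, 158, 191, 248, 268, 278] ⇒ [7, 19, 28, 42, 166, 199, 256, 276]
  UxaVI GATGAGT/6: at [65, 76, 92, 118, 143, 171, 183, 203, 241] ⇒ [71, 82, 98, 124, 149, 177, 189, 209, 247]
  TgoI TGTAAGCG/8: at [57, 83, 109, 132, 210, 218, 232, 260] ⇒ [65, 91, 117, 140, 218, 226, 240, 268]

Pooled cuts: [7, 19, 28, 42, 65, 71, 82, 91, 98, 117, 124, 140, 149, 166, 177, 189, 199, 209, 218, 226, 240, 247, 256, 268, 276]

Fragment lengths:
  7→19: 12 bp
  19→28: 9 bp
  28→42: 14 bp
  42→65: 23 bp
  65→71: 6 bp
  71→82: 11 bp
  82→91: 9 bp
  91→98: 7 bp
  98→117: 19 bp
  117→124: 7 bp
  124→140: 16 bp
  140→149: 9 bp
  149→166: 17 bp
  166→177: 11 bp
  177→189: 12 bp
  189→199: 10 bp
  199→209: 10 bp
  209→218: 9 bp
  218→226: 8 bp
  226→240: 14 bp
  240→247: 7 bp
  247→256: 9 bp
  256→268: 12 bp
  268→276: 8 bp
  276→7 (wrap): 279-276+7 = 10 bp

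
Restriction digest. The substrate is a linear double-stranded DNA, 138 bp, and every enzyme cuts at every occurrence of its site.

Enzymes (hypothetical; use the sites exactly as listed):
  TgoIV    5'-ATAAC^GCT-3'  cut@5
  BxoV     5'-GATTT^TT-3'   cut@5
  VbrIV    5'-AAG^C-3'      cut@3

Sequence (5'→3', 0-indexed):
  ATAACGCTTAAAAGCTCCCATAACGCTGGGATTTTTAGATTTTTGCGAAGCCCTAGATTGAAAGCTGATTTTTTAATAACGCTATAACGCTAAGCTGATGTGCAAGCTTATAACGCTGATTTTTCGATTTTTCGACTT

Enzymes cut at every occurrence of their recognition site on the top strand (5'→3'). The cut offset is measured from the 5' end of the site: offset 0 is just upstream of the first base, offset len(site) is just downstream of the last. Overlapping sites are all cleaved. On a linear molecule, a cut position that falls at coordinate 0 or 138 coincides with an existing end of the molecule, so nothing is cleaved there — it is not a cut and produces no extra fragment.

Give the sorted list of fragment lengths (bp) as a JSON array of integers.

[5,6,7,8,8,8,8,8,8,8,9,9,10,10,12,14]

Site scan:
  TgoIV ATAACGCT/5: at [0, 19, 75, 83, 109] ⇒ [5, 24, 80, 88, 114]
  BxoV GATTTTT/5: at [29, 37, 66, 117, 125] ⇒ [34, 42, 71, 122, 130]
  VbrIV AAGC/3: at [11, 47, 61, 91, 103] ⇒ [14, 50, 64, 94, 106]

All cut coordinates (distinct, sorted): [5, 14, 24, 34, 42, 50, 64, 71, 80, 88, 94, 106, 114, 122, 130]

Fragments:
  [0,5): 5 bp
  [5,14): 9 bp
  [14,24): 10 bp
  [24,34): 10 bp
  [34,42): 8 bp
  [42,50): 8 bp
  [50,64): 14 bp
  [64,71): 7 bp
  [71,80): 9 bp
  [80,88): 8 bp
  [88,94): 6 bp
  [94,106): 12 bp
  [106,114): 8 bp
  [114,122): 8 bp
  [122,130): 8 bp
  [130,138): 8 bp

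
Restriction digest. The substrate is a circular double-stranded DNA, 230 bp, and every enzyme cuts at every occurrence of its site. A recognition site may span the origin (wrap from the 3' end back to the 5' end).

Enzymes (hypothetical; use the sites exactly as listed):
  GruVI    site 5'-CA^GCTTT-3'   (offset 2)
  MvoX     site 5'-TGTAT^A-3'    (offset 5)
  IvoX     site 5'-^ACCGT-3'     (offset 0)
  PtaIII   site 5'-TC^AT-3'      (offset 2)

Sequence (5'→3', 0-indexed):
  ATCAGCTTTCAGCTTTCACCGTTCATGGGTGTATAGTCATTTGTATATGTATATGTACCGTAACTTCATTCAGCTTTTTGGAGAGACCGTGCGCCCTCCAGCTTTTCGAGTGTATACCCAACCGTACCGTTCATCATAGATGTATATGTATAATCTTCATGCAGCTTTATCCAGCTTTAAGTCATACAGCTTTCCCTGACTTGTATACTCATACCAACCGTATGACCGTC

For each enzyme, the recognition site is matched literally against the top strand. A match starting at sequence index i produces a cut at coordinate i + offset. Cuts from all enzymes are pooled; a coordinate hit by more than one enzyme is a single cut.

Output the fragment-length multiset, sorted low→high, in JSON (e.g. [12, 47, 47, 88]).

Scan for sites:
  GruVI CAGCTTT/2: at [2, 9, 70, 98, 161, 171, 186] ⇒ [4, 11, 72, 100, 163, 173, 188]
  MvoX TGTATA/5: at [29, 41, 47, 110, 140, 146, 201] ⇒ [34, 46, 52, 115, 145, 151, 206]
  IvoX ACCGT/0: at [17, 56, 85, 120, 125, 216, 224] ⇒ [17, 56, 85, 120, 125, 216, 224]
  PtaIII TCAT/2: at [22, 36, 65, 130, 133, 156, 181, 208, 228] ⇒ [0, 24, 38, 67, 132, 135, 158, 183, 210]

Pooled cuts: [0, 4, 11, 17, 24, 34, 38, 46, 52, 56, 67, 72, 85, 100, 115, 120, 125, 132, 135, 145, 151, 158, 163, 173, 183, 188, 206, 210, 216, 224]

Fragments:
  0→4: 4 bp
  4→11: 7 bp
  11→17: 6 bp
  17→24: 7 bp
  24→34: 10 bp
  34→38: 4 bp
  38→46: 8 bp
  46→52: 6 bp
  52→56: 4 bp
  56→67: 11 bp
  67→72: 5 bp
  72→85: 13 bp
  85→100: 15 bp
  100→115: 15 bp
  115→120: 5 bp
  120→125: 5 bp
  125→132: 7 bp
  132→135: 3 bp
  135→145: 10 bp
  145→151: 6 bp
  151→158: 7 bp
  158→163: 5 bp
  163→173: 10 bp
  173→183: 10 bp
  183→188: 5 bp
  188→206: 18 bp
  206→210: 4 bp
  210→216: 6 bp
  216→224: 8 bp
  224→0 (wrap): 230-224+0 = 6 bp

[3,4,4,4,4,5,5,5,5,5,6,6,6,6,6,7,7,7,7,8,8,10,10,10,10,11,13,15,15,18]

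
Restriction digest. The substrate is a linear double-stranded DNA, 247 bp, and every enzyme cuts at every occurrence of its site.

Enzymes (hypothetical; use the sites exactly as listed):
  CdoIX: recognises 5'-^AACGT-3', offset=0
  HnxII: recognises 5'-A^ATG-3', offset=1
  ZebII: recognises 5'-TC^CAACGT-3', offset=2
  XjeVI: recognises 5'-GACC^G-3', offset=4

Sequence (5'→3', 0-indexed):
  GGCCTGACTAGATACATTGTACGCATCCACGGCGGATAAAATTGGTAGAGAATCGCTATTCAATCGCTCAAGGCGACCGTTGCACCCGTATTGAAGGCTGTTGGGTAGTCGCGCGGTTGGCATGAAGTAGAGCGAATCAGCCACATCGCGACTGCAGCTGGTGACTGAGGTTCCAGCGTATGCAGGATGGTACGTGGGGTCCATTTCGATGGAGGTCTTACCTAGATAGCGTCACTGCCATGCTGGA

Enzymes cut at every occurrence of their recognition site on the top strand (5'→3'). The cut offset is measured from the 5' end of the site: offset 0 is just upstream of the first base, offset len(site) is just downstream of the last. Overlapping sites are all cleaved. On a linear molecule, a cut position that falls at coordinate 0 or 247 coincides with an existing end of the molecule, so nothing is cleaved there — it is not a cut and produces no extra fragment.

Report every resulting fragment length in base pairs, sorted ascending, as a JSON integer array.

Scan for sites:
  CdoIX (AACGT, off=0): no sites
  HnxII (AATG, off=1): no sites
  ZebII (TCCAACGT, off=2): no sites
  XjeVI (GACCG, off=4): starts [74] → cuts [78]

Pooled cuts: [78]

Fragment lengths:
  [0,78): 78 bp
  [78,247): 169 bp

[78,169]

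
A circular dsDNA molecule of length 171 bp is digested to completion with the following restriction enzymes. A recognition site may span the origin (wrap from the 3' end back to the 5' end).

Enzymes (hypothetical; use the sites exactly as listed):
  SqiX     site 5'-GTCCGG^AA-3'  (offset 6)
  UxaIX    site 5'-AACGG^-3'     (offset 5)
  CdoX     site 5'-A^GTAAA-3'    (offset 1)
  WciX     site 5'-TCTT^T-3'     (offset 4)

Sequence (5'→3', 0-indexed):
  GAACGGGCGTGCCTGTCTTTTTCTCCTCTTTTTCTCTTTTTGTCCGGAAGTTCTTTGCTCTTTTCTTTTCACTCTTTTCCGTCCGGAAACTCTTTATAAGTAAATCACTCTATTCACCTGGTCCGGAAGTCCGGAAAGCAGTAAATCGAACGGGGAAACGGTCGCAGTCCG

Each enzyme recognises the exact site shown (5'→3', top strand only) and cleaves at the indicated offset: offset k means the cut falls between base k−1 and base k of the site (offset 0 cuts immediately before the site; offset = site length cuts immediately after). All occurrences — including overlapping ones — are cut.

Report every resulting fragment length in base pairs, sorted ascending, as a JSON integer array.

Scan for sites:
  SqiX (GTCCGGAA, off=6): starts [41, 80, 120, 128, 166] → cuts [1, 47, 86, 126, 134]
  UxaIX (AACGG, off=5): starts [1, 148, 156] → cuts [6, 153, 161]
  CdoX (AGTAAA, off=1): starts [98, 139] → cuts [99, 140]
  WciX (TCTTT, off=4): starts [15, 26, 34, 51, 58, 63, 72, 90] → cuts [19, 30, 38, 55, 62, 67, 76, 94]

Pooled cuts: [1, 6, 19, 30, 38, 47, 55, 62, 67, 76, 86, 94, 99, 126, 134, 140, 153, 161]

Fragment lengths:
  1→6: 5 bp
  6→19: 13 bp
  19→30: 11 bp
  30→38: 8 bp
  38→47: 9 bp
  47→55: 8 bp
  55→62: 7 bp
  62→67: 5 bp
  67→76: 9 bp
  76→86: 10 bp
  86→94: 8 bp
  94→99: 5 bp
  99→126: 27 bp
  126→134: 8 bp
  134→140: 6 bp
  140→153: 13 bp
  153→161: 8 bp
  161→1 (wrap): 171-161+1 = 11 bp

[5,5,5,6,7,8,8,8,8,8,9,9,10,11,11,13,13,27]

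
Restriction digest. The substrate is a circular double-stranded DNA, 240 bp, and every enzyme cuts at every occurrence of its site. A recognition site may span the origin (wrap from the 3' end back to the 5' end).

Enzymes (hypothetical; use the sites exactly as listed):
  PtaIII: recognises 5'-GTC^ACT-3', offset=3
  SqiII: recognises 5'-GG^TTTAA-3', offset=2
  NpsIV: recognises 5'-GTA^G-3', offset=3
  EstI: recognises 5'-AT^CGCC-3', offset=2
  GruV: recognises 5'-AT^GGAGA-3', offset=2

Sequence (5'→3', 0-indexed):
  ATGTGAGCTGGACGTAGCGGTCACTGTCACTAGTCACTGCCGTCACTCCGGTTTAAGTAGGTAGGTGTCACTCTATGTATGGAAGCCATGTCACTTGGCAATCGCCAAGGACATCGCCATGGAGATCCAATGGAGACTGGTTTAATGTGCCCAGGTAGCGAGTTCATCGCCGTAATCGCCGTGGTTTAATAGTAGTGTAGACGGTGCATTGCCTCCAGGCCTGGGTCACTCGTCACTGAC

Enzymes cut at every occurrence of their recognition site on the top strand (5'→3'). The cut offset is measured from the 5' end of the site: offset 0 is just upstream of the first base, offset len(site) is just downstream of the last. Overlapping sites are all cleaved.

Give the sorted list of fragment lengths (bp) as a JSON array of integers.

Site scan:
  PtaIII GTCACT/3: at [19, 25, 32, 41, 66, 89, 224, 231] ⇒ [22, 28, 35, 44, 69, 92, 227, 234]
  SqiII GGTTTAA/2: at [49, 138, 182] ⇒ [51, 140, 184]
  NpsIV GTAG/3: at [13, 56, 60, 154, 191, 196] ⇒ [16, 59, 63, 157, 194, 199]
  EstI ATCGCC/2: at [100, 112, 165, 174] ⇒ [102, 114, 167, 176]
  GruV ATGGAGA/2: at [118, 129] ⇒ [120, 131]

Pooled cuts: [16, 22, 28, 35, 44, 51, 59, 63, 69, 92, 102, 114, 120, 131, 140, 157, 167, 176, 184, 194, 199, 227, 234]

Fragments:
  16→22: 6 bp
  22→28: 6 bp
  28→35: 7 bp
  35→44: 9 bp
  44→51: 7 bp
  51→59: 8 bp
  59→63: 4 bp
  63→69: 6 bp
  69→92: 23 bp
  92→102: 10 bp
  102→114: 12 bp
  114→120: 6 bp
  120→131: 11 bp
  131→140: 9 bp
  140→157: 17 bp
  157→167: 10 bp
  167→176: 9 bp
  176→184: 8 bp
  184→194: 10 bp
  194→199: 5 bp
  199→227: 28 bp
  227→234: 7 bp
  234→16 (wrap): 240-234+16 = 22 bp

[4,5,6,6,6,6,7,7,7,8,8,9,9,9,10,10,10,11,12,17,22,23,28]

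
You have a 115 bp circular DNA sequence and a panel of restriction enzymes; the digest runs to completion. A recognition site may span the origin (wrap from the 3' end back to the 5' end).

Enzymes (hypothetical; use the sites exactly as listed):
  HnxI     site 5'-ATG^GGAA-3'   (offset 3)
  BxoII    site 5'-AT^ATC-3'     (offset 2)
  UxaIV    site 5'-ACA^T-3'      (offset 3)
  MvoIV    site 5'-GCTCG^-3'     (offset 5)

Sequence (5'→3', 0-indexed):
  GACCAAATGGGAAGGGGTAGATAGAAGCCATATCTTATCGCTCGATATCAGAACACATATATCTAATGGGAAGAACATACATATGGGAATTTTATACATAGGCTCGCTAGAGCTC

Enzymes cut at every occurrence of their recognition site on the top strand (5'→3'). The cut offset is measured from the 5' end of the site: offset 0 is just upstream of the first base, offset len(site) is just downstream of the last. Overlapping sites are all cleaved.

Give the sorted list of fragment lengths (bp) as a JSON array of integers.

[2,3,4,4,8,8,8,9,10,11,13,13,22]

Scan for sites:
  HnxI (ATGGGAA, off=3): starts [6, 65, 82] → cuts [9, 68, 85]
  BxoII (ATATC, off=2): starts [29, 44, 58] → cuts [31, 46, 60]
  UxaIV (ACAT, off=3): starts [54, 74, 78, 95] → cuts [57, 77, 81, 98]
  MvoIV (GCTCG, off=5): starts [39, 101, 111] → cuts [1, 44, 106]

Pooled cuts: [1, 9, 31, 44, 46, 57, 60, 68, 77, 81, 85, 98, 106]

Fragments:
  1→9: 8 bp
  9→31: 22 bp
  31→44: 13 bp
  44→46: 2 bp
  46→57: 11 bp
  57→60: 3 bp
  60→68: 8 bp
  68→77: 9 bp
  77→81: 4 bp
  81→85: 4 bp
  85→98: 13 bp
  98→106: 8 bp
  106→1 (wrap): 115-106+1 = 10 bp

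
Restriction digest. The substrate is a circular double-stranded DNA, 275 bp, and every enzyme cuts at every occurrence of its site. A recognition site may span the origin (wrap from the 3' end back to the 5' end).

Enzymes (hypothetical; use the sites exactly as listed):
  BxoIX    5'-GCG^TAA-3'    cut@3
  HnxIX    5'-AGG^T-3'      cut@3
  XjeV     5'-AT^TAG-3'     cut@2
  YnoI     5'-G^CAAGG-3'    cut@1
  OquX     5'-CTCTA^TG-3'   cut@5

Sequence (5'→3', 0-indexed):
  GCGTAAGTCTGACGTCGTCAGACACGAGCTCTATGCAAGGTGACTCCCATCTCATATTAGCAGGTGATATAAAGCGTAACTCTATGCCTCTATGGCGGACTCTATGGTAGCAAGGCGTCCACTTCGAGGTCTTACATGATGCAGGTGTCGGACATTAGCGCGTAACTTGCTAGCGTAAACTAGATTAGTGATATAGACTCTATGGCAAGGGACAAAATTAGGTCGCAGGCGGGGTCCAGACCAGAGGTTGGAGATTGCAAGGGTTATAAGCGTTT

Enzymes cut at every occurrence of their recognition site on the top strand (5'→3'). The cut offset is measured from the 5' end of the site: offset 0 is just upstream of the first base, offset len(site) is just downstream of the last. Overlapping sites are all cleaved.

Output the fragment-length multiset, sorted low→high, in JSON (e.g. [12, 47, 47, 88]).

[2,3,4,5,6,7,7,8,8,10,10,10,12,12,13,13,16,17,17,19,21,25,30]

Scan for sites:
  BxoIX GCGTAA/3: at [0, 73, 159, 172] ⇒ [3, 76, 162, 175]
  HnxIX AGGT/3: at [37, 61, 126, 142, 219, 244] ⇒ [40, 64, 129, 145, 222, 247]
  XjeV ATTAG/2: at [55, 153, 183, 216] ⇒ [57, 155, 185, 218]
  YnoI GCAAGG/1: at [34, 109, 204, 256] ⇒ [35, 110, 205, 257]
  OquX CTCTATG/5: at [28, 79, 87, 99, 197] ⇒ [33, 84, 92, 104, 202]

Pooled cuts: [3, 33, 35, 40, 57, 64, 76, 84, 92, 104, 110, 129, 145, 155, 162, 175, 185, 202, 205, 218, 222, 247, 257]

Fragments:
  3→33: 30 bp
  33→35: 2 bp
  35→40: 5 bp
  40→57: 17 bp
  57→64: 7 bp
  64→76: 12 bp
  76→84: 8 bp
  84→92: 8 bp
  92→104: 12 bp
  104→110: 6 bp
  110→129: 19 bp
  129→145: 16 bp
  145→155: 10 bp
  155→162: 7 bp
  162→175: 13 bp
  175→185: 10 bp
  185→202: 17 bp
  202→205: 3 bp
  205→218: 13 bp
  218→222: 4 bp
  222→247: 25 bp
  247→257: 10 bp
  257→3 (wrap): 275-257+3 = 21 bp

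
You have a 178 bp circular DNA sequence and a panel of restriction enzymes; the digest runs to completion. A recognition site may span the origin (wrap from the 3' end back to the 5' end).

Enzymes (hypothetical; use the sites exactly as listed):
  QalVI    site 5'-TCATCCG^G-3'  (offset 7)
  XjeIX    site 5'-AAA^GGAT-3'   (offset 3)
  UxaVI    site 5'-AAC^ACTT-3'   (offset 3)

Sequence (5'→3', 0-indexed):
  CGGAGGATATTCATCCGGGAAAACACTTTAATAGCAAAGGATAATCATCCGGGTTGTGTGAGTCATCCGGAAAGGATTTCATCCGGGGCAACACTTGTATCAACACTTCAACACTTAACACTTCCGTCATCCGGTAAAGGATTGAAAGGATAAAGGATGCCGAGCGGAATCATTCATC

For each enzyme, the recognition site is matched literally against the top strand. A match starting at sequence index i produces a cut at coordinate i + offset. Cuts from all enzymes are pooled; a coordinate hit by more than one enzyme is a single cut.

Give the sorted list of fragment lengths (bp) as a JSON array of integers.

[4,5,7,7,7,7,8,9,12,12,13,14,14,15,18,26]

Per-enzyme occurrences:
  QalVI TCATCCGG/7: at [10, 44, 62, 78, 126, 173] ⇒ [2, 17, 51, 69, 85, 133]
  XjeIX AAAGGAT/3: at [35, 70, 135, 144, 151] ⇒ [38, 73, 138, 147, 154]
  UxaVI AACACTT/3: at [21, 89, 101, 109, 116] ⇒ [24, 92, 104, 112, 119]

Pooled cuts: [2, 17, 24, 38, 51, 69, 73, 85, 92, 104, 112, 119, 133, 138, 147, 154]

Fragment lengths:
  2→17: 15 bp
  17→24: 7 bp
  24→38: 14 bp
  38→51: 13 bp
  51→69: 18 bp
  69→73: 4 bp
  73→85: 12 bp
  85→92: 7 bp
  92→104: 12 bp
  104→112: 8 bp
  112→119: 7 bp
  119→133: 14 bp
  133→138: 5 bp
  138→147: 9 bp
  147→154: 7 bp
  154→2 (wrap): 178-154+2 = 26 bp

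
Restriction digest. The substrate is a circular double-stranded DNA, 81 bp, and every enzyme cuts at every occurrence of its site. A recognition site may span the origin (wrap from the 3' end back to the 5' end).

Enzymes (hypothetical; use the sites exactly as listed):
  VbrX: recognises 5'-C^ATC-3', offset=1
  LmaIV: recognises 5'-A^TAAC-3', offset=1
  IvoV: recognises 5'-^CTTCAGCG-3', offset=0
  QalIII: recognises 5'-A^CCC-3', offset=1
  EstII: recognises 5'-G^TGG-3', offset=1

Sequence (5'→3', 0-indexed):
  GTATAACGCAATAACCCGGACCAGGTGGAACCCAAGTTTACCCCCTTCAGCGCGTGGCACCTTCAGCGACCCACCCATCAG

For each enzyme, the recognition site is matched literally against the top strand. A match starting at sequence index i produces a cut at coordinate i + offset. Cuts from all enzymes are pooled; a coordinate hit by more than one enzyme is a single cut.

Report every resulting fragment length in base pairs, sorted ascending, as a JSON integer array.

Scan for sites:
  VbrX CATC/1: at [75] ⇒ [76]
  LmaIV ATAAC/1: at [2, 10] ⇒ [3, 11]
  IvoV CTTCAGCG/0: at [44, 60] ⇒ [44, 60]
  QalIII ACCC/1: at [13, 29, 39, 68, 72] ⇒ [14, 30, 40, 69, 73]
  EstII GTGG/1: at [24, 53] ⇒ [25, 54]

Pooled cuts: [3, 11, 14, 25, 30, 40, 44, 54, 60, 69, 73, 76]

Fragments:
  3→11: 8 bp
  11→14: 3 bp
  14→25: 11 bp
  25→30: 5 bp
  30→40: 10 bp
  40→44: 4 bp
  44→54: 10 bp
  54→60: 6 bp
  60→69: 9 bp
  69→73: 4 bp
  73→76: 3 bp
  76→3 (wrap): 81-76+3 = 8 bp

[3,3,4,4,5,6,8,8,9,10,10,11]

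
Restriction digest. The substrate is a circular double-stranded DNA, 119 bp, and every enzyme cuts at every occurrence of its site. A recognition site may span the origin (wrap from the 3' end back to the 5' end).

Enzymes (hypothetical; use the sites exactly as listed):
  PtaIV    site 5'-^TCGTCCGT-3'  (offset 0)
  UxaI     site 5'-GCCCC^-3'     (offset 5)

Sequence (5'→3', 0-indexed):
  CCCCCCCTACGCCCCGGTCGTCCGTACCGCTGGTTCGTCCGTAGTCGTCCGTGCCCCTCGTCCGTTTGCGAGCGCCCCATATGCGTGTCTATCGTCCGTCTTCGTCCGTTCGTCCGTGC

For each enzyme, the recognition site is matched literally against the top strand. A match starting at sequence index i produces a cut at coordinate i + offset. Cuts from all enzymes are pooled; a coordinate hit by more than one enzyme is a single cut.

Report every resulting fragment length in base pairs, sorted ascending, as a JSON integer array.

Scan for sites:
  PtaIV TCGTCCGT/0: at [17, 34, 44, 57, 91, 101, 109] ⇒ [17, 34, 44, 57, 91, 101, 109]
  UxaI GCCCC/5: at [10, 52, 73, 117] ⇒ [3, 15, 57, 78]

All cut coordinates (distinct, sorted): [3, 15, 17, 34, 44, 57, 78, 91, 101, 109]

Fragments:
  3→15: 12 bp
  15→17: 2 bp
  17→34: 17 bp
  34→44: 10 bp
  44→57: 13 bp
  57→78: 21 bp
  78→91: 13 bp
  91→101: 10 bp
  101→109: 8 bp
  109→3 (wrap): 119-109+3 = 13 bp

[2,8,10,10,12,13,13,13,17,21]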